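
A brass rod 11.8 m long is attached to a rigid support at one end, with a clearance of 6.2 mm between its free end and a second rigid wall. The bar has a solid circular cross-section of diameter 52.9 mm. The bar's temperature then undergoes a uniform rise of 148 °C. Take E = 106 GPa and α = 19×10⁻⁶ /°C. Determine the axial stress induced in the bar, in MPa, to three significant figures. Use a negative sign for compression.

Free thermal expansion αLΔT = 19e-6 · 11800 · 148 = 33.18 mm.
The walls engage after the gap closes; constrained expansion = 33.18 − 6.2 = 26.98 mm.
The walls impose strain ε = −(26.98)/11800 = -2.2866e-03; σ = Eε = 106000 · -2.2866e-03 = -242.4 MPa.

-242 MPa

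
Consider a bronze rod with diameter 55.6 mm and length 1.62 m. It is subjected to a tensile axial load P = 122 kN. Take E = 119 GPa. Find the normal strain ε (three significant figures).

A = 2428 mm².
σ = N/A = 50.25 MPa; ε = σ/E = 50.25/119000 = 4.223e-04.

4.22e-04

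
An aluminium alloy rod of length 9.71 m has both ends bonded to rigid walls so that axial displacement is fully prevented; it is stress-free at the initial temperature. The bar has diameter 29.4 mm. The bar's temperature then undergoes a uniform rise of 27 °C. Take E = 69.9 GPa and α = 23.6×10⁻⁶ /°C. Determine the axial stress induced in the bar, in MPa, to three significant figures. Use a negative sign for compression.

Free thermal expansion αLΔT = 23.6e-6 · 9710 · 27 = 6.187 mm.
The walls impose strain ε = −(6.187)/9710 = -6.3720e-04; σ = Eε = 69900 · -6.3720e-04 = -44.54 MPa.

-44.5 MPa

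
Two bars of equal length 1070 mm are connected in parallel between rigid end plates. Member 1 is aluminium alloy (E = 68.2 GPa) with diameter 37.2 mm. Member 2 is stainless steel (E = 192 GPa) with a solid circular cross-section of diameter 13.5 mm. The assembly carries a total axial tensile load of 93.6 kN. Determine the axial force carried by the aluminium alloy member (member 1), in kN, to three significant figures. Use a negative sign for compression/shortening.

68.3 kN

A_1 = 1087 mm².
A_2 = 143.1 mm².
Equal strain + equilibrium ⇒ each member carries load in proportion to AE: A₁E₁ = 74120000 N, A₂E₂ = 27480000 N, ΣAE = 101600000 N.
F₁ = P·A₁E₁/ΣAE = 93600·74120000/101600000 = 68280 N.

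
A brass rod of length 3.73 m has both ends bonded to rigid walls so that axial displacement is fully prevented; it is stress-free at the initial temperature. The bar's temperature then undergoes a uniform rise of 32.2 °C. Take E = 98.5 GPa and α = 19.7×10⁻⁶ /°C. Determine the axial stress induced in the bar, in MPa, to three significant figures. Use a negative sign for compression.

Free thermal expansion αLΔT = 19.7e-6 · 3730 · 32.2 = 2.366 mm.
The walls impose strain ε = −(2.366)/3730 = -6.3434e-04; σ = Eε = 98500 · -6.3434e-04 = -62.48 MPa.

-62.5 MPa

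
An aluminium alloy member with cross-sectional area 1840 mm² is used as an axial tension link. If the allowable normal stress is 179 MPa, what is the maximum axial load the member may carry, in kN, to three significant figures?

P_max = σ_allow · A = 179 · 1840 = 329400 N = 329.4 kN.

329 kN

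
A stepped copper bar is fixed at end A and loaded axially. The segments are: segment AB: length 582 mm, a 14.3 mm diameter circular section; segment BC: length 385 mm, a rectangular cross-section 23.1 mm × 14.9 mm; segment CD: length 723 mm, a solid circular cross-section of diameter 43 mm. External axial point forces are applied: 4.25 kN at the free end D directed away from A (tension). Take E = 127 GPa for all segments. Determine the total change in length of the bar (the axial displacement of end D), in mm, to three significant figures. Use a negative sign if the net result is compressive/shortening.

0.175 mm

Internal axial forces (sectioning from the free end, tension +): N_CD = 4.25 kN, N_BC = 4.25 kN, N_AB = 4.25 kN.
A_AB = 160.6 mm².
A_BC = 344.2 mm².
A_CD = 1452 mm².
δ_AB = 4250·582/(160.6·127000) = 0.1213 mm
δ_BC = 4250·385/(344.2·127000) = 0.03743 mm
δ_CD = 4250·723/(1452·127000) = 0.01666 mm
δ = Σδ_i = 0.1754 mm.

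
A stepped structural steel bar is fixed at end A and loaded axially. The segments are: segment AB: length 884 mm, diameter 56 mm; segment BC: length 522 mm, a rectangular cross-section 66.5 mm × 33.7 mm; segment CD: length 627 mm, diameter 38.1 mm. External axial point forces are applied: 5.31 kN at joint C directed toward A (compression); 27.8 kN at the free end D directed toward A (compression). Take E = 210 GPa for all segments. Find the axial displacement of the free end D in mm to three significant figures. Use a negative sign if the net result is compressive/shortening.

Internal axial forces (sectioning from the free end, tension +): N_CD = -27.8 kN, N_BC = -33.11 kN, N_AB = -33.11 kN.
A_AB = 2463 mm².
A_BC = 2241 mm².
A_CD = 1140 mm².
δ_AB = -33110·884/(2463·210000) = -0.05659 mm
δ_BC = -33110·522/(2241·210000) = -0.03672 mm
δ_CD = -27800·627/(1140·210000) = -0.0728 mm
δ = Σδ_i = -0.1661 mm.

-0.166 mm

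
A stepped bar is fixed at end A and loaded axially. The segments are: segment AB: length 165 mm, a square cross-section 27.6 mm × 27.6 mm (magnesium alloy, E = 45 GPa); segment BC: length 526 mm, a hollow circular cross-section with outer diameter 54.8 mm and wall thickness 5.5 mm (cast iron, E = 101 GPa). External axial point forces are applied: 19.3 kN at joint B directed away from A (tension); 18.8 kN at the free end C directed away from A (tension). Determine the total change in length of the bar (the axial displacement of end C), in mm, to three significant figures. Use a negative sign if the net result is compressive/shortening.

Internal axial forces (sectioning from the free end, tension +): N_BC = 18.8 kN, N_AB = 38.1 kN.
A_AB = 761.8 mm².
A_BC = 851.8 mm².
δ_AB = 38100·165/(761.8·45000) = 0.1834 mm
δ_BC = 18800·526/(851.8·101000) = 0.1149 mm
δ = Σδ_i = 0.2983 mm.

0.298 mm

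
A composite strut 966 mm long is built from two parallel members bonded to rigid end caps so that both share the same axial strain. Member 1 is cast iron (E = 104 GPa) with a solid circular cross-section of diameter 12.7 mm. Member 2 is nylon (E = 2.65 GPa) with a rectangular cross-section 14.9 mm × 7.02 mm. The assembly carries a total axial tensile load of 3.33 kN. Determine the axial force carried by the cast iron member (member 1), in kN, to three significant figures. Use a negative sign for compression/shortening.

A_1 = 126.7 mm².
A_2 = 104.6 mm².
Equal strain + equilibrium ⇒ each member carries load in proportion to AE: A₁E₁ = 13170000 N, A₂E₂ = 277200 N, ΣAE = 13450000 N.
F₁ = P·A₁E₁/ΣAE = 3330·13170000/13450000 = 3261 N.

3.26 kN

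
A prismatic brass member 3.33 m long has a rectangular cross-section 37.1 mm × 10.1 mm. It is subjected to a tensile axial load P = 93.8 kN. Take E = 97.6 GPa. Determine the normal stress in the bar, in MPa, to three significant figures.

250 MPa

A = 374.7 mm².
σ = N/A = 93800/374.7 = 250.3 MPa.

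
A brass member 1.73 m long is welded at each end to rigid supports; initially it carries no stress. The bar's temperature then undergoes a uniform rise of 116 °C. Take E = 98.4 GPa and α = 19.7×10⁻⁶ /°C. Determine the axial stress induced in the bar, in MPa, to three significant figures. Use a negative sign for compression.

Free thermal expansion αLΔT = 19.7e-6 · 1730 · 116 = 3.953 mm.
The walls impose strain ε = −(3.953)/1730 = -2.2852e-03; σ = Eε = 98400 · -2.2852e-03 = -224.9 MPa.

-225 MPa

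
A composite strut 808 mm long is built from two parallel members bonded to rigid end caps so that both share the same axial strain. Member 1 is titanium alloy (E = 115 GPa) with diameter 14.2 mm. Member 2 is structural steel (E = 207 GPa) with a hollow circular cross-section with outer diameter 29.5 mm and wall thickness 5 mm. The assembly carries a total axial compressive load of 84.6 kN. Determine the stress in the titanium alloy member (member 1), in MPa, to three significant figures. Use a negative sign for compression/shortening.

A_1 = 158.4 mm².
A_2 = 384.8 mm².
Equal strain + equilibrium ⇒ each member carries load in proportion to AE: A₁E₁ = 18210000 N, A₂E₂ = 79660000 N, ΣAE = 97880000 N.
σ₁ = P·E₁/ΣAE = -84600·115000/97880000 = -99.4 MPa.

-99.4 MPa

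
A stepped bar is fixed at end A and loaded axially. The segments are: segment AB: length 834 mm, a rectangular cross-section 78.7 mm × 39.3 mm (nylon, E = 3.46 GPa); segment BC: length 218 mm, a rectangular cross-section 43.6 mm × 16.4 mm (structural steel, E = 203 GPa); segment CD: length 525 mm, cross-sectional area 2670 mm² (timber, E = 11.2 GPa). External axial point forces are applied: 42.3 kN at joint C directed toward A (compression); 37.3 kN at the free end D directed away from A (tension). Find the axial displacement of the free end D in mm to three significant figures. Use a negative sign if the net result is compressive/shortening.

0.258 mm

Internal axial forces (sectioning from the free end, tension +): N_CD = 37.3 kN, N_BC = -5 kN, N_AB = -5 kN.
A_AB = 3093 mm².
A_BC = 715 mm².
δ_AB = -5000·834/(3093·3460) = -0.3897 mm
δ_BC = -5000·218/(715·203000) = -0.007509 mm
δ_CD = 37300·525/(2670·11200) = 0.6548 mm
δ = Σδ_i = 0.2577 mm.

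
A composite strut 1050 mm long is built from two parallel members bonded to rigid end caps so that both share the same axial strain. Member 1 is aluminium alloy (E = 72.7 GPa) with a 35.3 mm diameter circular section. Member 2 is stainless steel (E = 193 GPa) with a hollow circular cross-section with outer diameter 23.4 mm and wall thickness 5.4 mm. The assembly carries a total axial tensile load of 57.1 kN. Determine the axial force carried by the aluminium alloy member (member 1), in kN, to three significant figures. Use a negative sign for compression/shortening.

31.2 kN

A_1 = 978.7 mm².
A_2 = 305.4 mm².
Equal strain + equilibrium ⇒ each member carries load in proportion to AE: A₁E₁ = 71150000 N, A₂E₂ = 58940000 N, ΣAE = 130100000 N.
F₁ = P·A₁E₁/ΣAE = 57100·71150000/130100000 = 31230 N.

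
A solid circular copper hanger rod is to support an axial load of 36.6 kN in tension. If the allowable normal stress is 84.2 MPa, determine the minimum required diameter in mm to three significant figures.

Required area A ≥ P/σ_allow = 36600/84.2 = 434.7 mm².
For a solid circular section, d ≥ √(4A/π) = 23.53 mm.

23.5 mm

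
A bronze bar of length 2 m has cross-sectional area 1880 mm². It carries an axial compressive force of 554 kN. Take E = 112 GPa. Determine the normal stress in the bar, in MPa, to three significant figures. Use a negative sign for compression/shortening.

σ = N/A = -554000/1880 = -294.7 MPa.

-295 MPa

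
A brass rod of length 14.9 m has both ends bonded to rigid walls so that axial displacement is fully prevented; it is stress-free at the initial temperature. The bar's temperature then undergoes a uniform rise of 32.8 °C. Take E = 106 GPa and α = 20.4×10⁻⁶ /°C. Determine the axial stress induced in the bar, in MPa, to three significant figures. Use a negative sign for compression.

Free thermal expansion αLΔT = 20.4e-6 · 14900 · 32.8 = 9.97 mm.
The walls impose strain ε = −(9.97)/14900 = -6.6912e-04; σ = Eε = 106000 · -6.6912e-04 = -70.93 MPa.

-70.9 MPa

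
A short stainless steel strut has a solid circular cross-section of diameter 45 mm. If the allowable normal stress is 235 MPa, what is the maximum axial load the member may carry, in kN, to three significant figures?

A = 1590 mm².
P_max = σ_allow · A = 235 · 1590 = 373800 N = 373.8 kN.

374 kN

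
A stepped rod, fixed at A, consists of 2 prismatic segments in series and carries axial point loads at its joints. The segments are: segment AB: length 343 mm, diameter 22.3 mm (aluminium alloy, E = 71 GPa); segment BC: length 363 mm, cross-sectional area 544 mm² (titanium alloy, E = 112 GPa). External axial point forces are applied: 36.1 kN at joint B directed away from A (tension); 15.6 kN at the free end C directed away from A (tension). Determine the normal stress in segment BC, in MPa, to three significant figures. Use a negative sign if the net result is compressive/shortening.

Internal axial forces (sectioning from the free end, tension +): N_BC = 15.6 kN, N_AB = 51.7 kN.
σ_BC = N_BC/A_BC = 15600/544 = 28.68 MPa.

28.7 MPa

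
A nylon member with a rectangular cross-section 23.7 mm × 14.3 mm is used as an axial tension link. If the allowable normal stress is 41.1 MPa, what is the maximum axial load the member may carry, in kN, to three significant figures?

13.9 kN

A = 338.9 mm².
P_max = σ_allow · A = 41.1 · 338.9 = 13930 N = 13.93 kN.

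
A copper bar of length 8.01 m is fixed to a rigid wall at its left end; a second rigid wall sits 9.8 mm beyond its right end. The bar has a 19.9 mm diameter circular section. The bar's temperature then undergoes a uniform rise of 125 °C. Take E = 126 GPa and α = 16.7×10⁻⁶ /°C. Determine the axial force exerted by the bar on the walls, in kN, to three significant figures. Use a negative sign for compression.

Free thermal expansion αLΔT = 16.7e-6 · 8010 · 125 = 16.72 mm.
The walls engage after the gap closes; constrained expansion = 16.72 − 9.8 = 6.921 mm.
The walls impose strain ε = −(6.921)/8010 = -8.6403e-04; σ = Eε = 126000 · -8.6403e-04 = -108.9 MPa.
Wall reaction R = σ·A = -108.9·311 = -33860 N = -33.86 kN.

-33.9 kN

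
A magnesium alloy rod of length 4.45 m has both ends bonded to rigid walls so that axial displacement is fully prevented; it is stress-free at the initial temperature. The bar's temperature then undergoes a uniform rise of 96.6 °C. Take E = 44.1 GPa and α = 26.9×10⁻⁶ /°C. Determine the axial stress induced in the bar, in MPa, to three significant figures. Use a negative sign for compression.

-115 MPa

Free thermal expansion αLΔT = 26.9e-6 · 4450 · 96.6 = 11.56 mm.
The walls impose strain ε = −(11.56)/4450 = -2.5985e-03; σ = Eε = 44100 · -2.5985e-03 = -114.6 MPa.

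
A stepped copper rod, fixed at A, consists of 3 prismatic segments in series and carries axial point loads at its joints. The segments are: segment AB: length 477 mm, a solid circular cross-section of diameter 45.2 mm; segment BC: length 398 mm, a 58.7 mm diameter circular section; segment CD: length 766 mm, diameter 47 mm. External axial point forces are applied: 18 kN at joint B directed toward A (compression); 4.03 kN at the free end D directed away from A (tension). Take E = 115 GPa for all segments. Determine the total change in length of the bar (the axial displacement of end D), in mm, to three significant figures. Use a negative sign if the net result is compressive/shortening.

-0.0155 mm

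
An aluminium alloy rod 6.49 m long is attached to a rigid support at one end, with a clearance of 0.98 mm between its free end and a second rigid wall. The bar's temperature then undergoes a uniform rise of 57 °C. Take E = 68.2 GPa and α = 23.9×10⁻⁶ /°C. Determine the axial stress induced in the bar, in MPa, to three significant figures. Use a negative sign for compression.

-82.6 MPa

Free thermal expansion αLΔT = 23.9e-6 · 6490 · 57 = 8.841 mm.
The walls engage after the gap closes; constrained expansion = 8.841 − 0.98 = 7.861 mm.
The walls impose strain ε = −(7.861)/6490 = -1.2113e-03; σ = Eε = 68200 · -1.2113e-03 = -82.61 MPa.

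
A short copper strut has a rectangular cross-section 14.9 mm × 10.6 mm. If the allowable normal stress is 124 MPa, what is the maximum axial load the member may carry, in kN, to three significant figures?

A = 157.9 mm².
P_max = σ_allow · A = 124 · 157.9 = 19580 N = 19.58 kN.

19.6 kN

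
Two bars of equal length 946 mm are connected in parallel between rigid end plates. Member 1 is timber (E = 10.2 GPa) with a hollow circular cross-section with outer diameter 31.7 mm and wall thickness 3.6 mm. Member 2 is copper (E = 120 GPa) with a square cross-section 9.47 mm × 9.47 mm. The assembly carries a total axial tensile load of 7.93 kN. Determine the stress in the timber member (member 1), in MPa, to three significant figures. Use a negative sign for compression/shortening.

A_1 = 317.8 mm².
A_2 = 89.68 mm².
Equal strain + equilibrium ⇒ each member carries load in proportion to AE: A₁E₁ = 3242000 N, A₂E₂ = 10760000 N, ΣAE = 14000000 N.
σ₁ = P·E₁/ΣAE = 7930·10200/14000000 = 5.776 MPa.

5.78 MPa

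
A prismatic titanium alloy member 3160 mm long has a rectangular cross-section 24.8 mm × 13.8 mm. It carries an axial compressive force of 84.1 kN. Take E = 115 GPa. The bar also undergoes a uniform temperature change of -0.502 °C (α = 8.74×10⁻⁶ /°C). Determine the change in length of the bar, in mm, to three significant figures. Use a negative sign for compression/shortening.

-6.77 mm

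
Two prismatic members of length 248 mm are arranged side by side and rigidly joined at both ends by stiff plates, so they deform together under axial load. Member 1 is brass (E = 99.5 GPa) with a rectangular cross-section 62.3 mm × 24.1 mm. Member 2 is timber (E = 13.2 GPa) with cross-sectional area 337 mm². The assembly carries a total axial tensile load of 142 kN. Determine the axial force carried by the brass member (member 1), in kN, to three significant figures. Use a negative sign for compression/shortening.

138 kN

A_1 = 1501 mm².
Equal strain + equilibrium ⇒ each member carries load in proportion to AE: A₁E₁ = 149400000 N, A₂E₂ = 4448000 N, ΣAE = 153800000 N.
F₁ = P·A₁E₁/ΣAE = 142000·149400000/153800000 = 137900 N.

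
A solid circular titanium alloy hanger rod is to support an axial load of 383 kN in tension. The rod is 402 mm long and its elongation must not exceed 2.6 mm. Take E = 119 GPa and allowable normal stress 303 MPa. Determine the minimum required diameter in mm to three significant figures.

40.1 mm

Required area A ≥ P/σ_allow = 383000/303 = 1264 mm².
For a solid circular section, d ≥ √(4A/π) = 40.12 mm.
Elongation limit: A ≥ PL/(Eδ_allow) = 383000·402/(119000·2.6) = 497.6 mm² ⇒ d ≥ 25.17 mm.
The stress limit governs.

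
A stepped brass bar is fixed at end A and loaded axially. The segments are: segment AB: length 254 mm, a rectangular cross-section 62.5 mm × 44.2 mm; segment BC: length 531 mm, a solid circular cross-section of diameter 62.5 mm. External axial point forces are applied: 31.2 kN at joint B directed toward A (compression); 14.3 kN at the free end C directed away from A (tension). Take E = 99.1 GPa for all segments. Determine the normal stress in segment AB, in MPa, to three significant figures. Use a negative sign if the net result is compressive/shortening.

-6.12 MPa

Internal axial forces (sectioning from the free end, tension +): N_BC = 14.3 kN, N_AB = -16.9 kN.
A_AB = 2762 mm².
σ_AB = N_AB/A_AB = -16900/2762 = -6.118 MPa.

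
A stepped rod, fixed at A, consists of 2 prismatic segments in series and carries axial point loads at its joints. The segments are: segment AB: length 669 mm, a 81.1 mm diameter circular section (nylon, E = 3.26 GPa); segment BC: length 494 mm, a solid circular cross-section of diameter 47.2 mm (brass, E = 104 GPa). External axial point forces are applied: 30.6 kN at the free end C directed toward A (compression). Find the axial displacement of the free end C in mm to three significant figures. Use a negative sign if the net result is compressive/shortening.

-1.30 mm

Internal axial forces (sectioning from the free end, tension +): N_BC = -30.6 kN, N_AB = -30.6 kN.
A_AB = 5166 mm².
A_BC = 1750 mm².
δ_AB = -30600·669/(5166·3260) = -1.216 mm
δ_BC = -30600·494/(1750·104000) = -0.08307 mm
δ = Σδ_i = -1.299 mm.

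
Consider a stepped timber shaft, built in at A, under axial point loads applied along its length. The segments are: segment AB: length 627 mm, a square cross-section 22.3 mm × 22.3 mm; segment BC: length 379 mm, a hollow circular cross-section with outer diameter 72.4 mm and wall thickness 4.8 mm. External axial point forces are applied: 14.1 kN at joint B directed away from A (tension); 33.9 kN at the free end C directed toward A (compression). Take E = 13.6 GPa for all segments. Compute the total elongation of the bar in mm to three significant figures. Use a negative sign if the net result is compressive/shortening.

-2.76 mm

Internal axial forces (sectioning from the free end, tension +): N_BC = -33.9 kN, N_AB = -19.8 kN.
A_AB = 497.3 mm².
A_BC = 1019 mm².
δ_AB = -19800·627/(497.3·13600) = -1.836 mm
δ_BC = -33900·379/(1019·13600) = -0.9267 mm
δ = Σδ_i = -2.762 mm.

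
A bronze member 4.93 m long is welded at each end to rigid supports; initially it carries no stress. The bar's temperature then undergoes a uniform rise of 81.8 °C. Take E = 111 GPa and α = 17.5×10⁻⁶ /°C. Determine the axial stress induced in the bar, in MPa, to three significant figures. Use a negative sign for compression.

-159 MPa

Free thermal expansion αLΔT = 17.5e-6 · 4930 · 81.8 = 7.057 mm.
The walls impose strain ε = −(7.057)/4930 = -1.4315e-03; σ = Eε = 111000 · -1.4315e-03 = -158.9 MPa.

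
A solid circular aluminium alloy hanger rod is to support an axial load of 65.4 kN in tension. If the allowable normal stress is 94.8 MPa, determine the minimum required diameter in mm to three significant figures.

Required area A ≥ P/σ_allow = 65400/94.8 = 689.9 mm².
For a solid circular section, d ≥ √(4A/π) = 29.64 mm.

29.6 mm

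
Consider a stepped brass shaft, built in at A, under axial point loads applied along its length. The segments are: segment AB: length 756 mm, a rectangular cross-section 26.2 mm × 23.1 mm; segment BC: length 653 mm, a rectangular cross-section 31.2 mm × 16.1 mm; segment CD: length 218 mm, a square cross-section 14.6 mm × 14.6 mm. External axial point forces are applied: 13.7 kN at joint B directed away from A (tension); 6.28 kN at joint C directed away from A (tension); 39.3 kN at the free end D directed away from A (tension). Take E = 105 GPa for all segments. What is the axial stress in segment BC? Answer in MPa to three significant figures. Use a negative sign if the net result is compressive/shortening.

Internal axial forces (sectioning from the free end, tension +): N_CD = 39.3 kN, N_BC = 45.58 kN, N_AB = 59.28 kN.
A_BC = 502.3 mm².
σ_BC = N_BC/A_BC = 45580/502.3 = 90.74 MPa.

90.7 MPa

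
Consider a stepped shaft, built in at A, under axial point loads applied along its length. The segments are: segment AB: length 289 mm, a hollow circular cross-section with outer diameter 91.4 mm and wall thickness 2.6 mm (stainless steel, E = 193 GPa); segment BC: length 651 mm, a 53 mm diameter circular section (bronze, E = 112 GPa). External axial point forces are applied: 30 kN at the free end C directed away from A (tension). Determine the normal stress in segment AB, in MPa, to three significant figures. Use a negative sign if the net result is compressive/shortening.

Internal axial forces (sectioning from the free end, tension +): N_BC = 30 kN, N_AB = 30 kN.
A_AB = 725.3 mm².
σ_AB = N_AB/A_AB = 30000/725.3 = 41.36 MPa.

41.4 MPa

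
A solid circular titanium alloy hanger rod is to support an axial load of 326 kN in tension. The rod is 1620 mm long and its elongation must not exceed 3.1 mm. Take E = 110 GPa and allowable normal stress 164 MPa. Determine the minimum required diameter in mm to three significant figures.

50.3 mm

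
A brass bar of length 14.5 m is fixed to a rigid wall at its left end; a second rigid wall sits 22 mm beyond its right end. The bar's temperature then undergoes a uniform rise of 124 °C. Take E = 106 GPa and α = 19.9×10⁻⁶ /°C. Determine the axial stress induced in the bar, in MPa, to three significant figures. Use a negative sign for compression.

-101 MPa

Free thermal expansion αLΔT = 19.9e-6 · 14500 · 124 = 35.78 mm.
The walls engage after the gap closes; constrained expansion = 35.78 − 22 = 13.78 mm.
The walls impose strain ε = −(13.78)/14500 = -9.5036e-04; σ = Eε = 106000 · -9.5036e-04 = -100.7 MPa.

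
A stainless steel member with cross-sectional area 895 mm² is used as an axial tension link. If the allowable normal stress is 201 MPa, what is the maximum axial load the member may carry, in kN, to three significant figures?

180 kN

P_max = σ_allow · A = 201 · 895 = 179900 N = 179.9 kN.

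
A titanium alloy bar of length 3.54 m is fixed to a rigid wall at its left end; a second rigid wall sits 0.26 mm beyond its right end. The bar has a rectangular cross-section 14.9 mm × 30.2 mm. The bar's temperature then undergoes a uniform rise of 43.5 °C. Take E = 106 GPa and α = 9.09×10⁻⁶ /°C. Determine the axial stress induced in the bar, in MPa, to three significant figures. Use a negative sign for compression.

-34.1 MPa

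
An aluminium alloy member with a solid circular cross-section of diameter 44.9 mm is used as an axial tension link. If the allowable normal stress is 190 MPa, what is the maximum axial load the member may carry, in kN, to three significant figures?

301 kN

A = 1583 mm².
P_max = σ_allow · A = 190 · 1583 = 300800 N = 300.8 kN.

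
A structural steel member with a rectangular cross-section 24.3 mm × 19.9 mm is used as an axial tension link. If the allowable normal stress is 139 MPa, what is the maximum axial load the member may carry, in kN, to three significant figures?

A = 483.6 mm².
P_max = σ_allow · A = 139 · 483.6 = 67220 N = 67.22 kN.

67.2 kN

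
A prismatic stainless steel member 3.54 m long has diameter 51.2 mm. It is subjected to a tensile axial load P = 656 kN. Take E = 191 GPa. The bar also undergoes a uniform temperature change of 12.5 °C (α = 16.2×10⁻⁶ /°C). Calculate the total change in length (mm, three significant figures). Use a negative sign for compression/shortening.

6.62 mm

A = 2059 mm².
δ_mech = NL/(AE) = 656000·3540/(2059·191000) = 5.905 mm.
δ_thermal = αLΔT = 16.2e-6·3540·12.5 = 0.7168 mm.
δ = δ_mech + δ_thermal = 6.622 mm.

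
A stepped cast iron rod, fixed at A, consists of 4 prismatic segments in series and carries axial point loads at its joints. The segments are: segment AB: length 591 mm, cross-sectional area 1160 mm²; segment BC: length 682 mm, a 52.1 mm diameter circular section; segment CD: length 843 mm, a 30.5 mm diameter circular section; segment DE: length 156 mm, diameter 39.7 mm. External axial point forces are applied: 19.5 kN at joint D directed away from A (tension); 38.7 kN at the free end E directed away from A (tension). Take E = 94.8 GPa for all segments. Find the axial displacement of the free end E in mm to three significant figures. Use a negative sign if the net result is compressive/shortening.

1.27 mm

Internal axial forces (sectioning from the free end, tension +): N_DE = 38.7 kN, N_CD = 58.2 kN, N_BC = 58.2 kN, N_AB = 58.2 kN.
A_BC = 2132 mm².
A_CD = 730.6 mm².
A_DE = 1238 mm².
δ_AB = 58200·591/(1160·94800) = 0.3128 mm
δ_BC = 58200·682/(2132·94800) = 0.1964 mm
δ_CD = 58200·843/(730.6·94800) = 0.7084 mm
δ_DE = 38700·156/(1238·94800) = 0.05145 mm
δ = Σδ_i = 1.269 mm.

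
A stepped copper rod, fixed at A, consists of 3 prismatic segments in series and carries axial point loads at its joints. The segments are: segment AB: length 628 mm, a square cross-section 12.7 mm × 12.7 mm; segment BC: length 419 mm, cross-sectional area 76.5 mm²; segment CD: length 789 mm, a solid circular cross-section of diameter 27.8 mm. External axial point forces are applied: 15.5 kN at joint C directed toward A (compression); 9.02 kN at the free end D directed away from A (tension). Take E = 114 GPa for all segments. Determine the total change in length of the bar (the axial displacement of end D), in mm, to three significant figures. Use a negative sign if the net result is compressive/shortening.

Internal axial forces (sectioning from the free end, tension +): N_CD = 9.02 kN, N_BC = -6.48 kN, N_AB = -6.48 kN.
A_AB = 161.3 mm².
A_CD = 607 mm².
δ_AB = -6480·628/(161.3·114000) = -0.2213 mm
δ_BC = -6480·419/(76.5·114000) = -0.3113 mm
δ_CD = 9020·789/(607·114000) = 0.1028 mm
δ = Σδ_i = -0.4298 mm.

-0.430 mm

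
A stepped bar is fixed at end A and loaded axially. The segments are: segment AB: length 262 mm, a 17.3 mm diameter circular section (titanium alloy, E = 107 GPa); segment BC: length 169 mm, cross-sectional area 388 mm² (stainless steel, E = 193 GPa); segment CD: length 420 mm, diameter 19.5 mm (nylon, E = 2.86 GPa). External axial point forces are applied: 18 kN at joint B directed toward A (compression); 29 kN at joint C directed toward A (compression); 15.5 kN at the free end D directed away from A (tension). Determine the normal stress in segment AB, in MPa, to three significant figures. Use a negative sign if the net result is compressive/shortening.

-134 MPa

Internal axial forces (sectioning from the free end, tension +): N_CD = 15.5 kN, N_BC = -13.5 kN, N_AB = -31.5 kN.
A_AB = 235.1 mm².
σ_AB = N_AB/A_AB = -31500/235.1 = -134 MPa.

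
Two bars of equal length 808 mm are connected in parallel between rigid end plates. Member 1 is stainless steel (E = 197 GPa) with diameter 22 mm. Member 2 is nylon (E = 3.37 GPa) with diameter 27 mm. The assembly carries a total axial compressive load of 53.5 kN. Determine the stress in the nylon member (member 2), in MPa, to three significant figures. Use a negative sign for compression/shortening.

A_1 = 380.1 mm².
A_2 = 572.6 mm².
Equal strain + equilibrium ⇒ each member carries load in proportion to AE: A₁E₁ = 74890000 N, A₂E₂ = 1930000 N, ΣAE = 76820000 N.
σ₂ = P·E₂/ΣAE = -53500·3370/76820000 = -2.347 MPa.

-2.35 MPa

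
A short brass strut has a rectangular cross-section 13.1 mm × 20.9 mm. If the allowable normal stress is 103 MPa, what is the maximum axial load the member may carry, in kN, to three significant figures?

A = 273.8 mm².
P_max = σ_allow · A = 103 · 273.8 = 28200 N = 28.2 kN.

28.2 kN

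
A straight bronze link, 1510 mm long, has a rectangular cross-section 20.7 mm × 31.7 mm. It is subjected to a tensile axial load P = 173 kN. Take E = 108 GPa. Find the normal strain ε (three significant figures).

A = 656.2 mm².
σ = N/A = 263.6 MPa; ε = σ/E = 263.6/108000 = 2.441e-03.

0.00244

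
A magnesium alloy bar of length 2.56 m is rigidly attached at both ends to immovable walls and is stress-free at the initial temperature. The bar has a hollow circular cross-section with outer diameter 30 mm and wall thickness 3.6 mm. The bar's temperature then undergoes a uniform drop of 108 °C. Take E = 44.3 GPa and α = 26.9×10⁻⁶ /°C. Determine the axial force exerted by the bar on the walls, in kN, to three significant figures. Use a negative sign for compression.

38.4 kN

Free thermal expansion αLΔT = 26.9e-6 · 2560 · -108 = -7.437 mm.
The walls impose strain ε = −(-7.437)/2560 = 2.9052e-03; σ = Eε = 44300 · 2.9052e-03 = 128.7 MPa.
Wall reaction R = σ·A = 128.7·298.6 = 38430 N = 38.43 kN.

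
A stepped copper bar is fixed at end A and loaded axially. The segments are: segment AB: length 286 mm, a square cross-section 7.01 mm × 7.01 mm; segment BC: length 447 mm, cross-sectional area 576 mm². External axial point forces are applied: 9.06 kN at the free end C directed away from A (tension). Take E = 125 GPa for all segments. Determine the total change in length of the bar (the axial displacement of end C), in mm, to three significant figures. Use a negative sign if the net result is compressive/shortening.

0.478 mm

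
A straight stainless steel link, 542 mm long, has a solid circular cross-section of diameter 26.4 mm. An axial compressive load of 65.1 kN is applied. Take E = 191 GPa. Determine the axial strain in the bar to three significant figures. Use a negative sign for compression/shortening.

-6.23e-04

A = 547.4 mm².
σ = N/A = -118.9 MPa; ε = σ/E = -118.9/191000 = -6.227e-04.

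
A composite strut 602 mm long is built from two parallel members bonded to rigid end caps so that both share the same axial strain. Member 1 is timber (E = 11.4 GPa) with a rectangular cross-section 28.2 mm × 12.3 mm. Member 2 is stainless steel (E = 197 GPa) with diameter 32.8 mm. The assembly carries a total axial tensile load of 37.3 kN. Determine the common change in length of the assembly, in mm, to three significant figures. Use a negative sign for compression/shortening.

A_1 = 346.9 mm².
A_2 = 845 mm².
Equal strain + equilibrium ⇒ each member carries load in proportion to AE: A₁E₁ = 3954000 N, A₂E₂ = 166500000 N, ΣAE = 170400000 N.
δ = PL/ΣAE = 37300·602/170400000 = 0.1318 mm.

0.132 mm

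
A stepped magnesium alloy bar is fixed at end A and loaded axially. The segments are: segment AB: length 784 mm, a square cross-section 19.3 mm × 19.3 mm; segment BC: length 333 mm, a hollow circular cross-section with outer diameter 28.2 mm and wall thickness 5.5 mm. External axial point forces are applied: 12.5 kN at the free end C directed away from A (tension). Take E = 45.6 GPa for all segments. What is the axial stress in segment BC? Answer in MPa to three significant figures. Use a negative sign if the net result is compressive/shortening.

Internal axial forces (sectioning from the free end, tension +): N_BC = 12.5 kN, N_AB = 12.5 kN.
A_BC = 392.2 mm².
σ_BC = N_BC/A_BC = 12500/392.2 = 31.87 MPa.

31.9 MPa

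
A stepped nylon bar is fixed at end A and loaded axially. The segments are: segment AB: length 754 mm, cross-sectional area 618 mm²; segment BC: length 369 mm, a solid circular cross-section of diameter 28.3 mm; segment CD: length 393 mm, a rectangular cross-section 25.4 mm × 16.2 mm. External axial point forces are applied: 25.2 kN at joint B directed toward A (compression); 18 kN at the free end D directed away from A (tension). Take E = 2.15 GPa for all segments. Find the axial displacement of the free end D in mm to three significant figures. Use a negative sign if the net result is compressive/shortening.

8.82 mm

Internal axial forces (sectioning from the free end, tension +): N_CD = 18 kN, N_BC = 18 kN, N_AB = -7.2 kN.
A_BC = 629 mm².
A_CD = 411.5 mm².
δ_AB = -7200·754/(618·2150) = -4.086 mm
δ_BC = 18000·369/(629·2150) = 4.911 mm
δ_CD = 18000·393/(411.5·2150) = 7.996 mm
δ = Σδ_i = 8.822 mm.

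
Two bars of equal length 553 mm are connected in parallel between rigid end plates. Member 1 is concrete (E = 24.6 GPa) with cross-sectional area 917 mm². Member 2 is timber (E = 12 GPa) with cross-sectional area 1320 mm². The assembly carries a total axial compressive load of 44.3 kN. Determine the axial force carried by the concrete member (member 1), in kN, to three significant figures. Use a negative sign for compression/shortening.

-26.0 kN

Equal strain + equilibrium ⇒ each member carries load in proportion to AE: A₁E₁ = 22560000 N, A₂E₂ = 15840000 N, ΣAE = 38400000 N.
F₁ = P·A₁E₁/ΣAE = -44300·22560000/38400000 = -26030 N.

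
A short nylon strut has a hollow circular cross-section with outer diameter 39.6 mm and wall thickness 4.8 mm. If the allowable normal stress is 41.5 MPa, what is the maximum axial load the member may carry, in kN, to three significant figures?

21.8 kN

A = 524.8 mm².
P_max = σ_allow · A = 41.5 · 524.8 = 21780 N = 21.78 kN.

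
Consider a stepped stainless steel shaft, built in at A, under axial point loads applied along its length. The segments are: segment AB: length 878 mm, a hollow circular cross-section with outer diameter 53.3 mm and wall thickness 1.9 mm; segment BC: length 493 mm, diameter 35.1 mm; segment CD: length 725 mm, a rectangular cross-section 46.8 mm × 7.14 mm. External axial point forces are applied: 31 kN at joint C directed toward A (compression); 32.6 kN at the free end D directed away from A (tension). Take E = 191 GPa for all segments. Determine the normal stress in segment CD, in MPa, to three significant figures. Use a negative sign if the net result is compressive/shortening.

Internal axial forces (sectioning from the free end, tension +): N_CD = 32.6 kN, N_BC = 1.6 kN, N_AB = 1.6 kN.
A_CD = 334.2 mm².
σ_CD = N_CD/A_CD = 32600/334.2 = 97.56 MPa.

97.6 MPa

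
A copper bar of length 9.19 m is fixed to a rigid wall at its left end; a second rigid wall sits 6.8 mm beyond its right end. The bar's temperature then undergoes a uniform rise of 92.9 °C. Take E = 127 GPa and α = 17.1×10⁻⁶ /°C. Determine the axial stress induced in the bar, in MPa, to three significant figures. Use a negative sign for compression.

Free thermal expansion αLΔT = 17.1e-6 · 9190 · 92.9 = 14.6 mm.
The walls engage after the gap closes; constrained expansion = 14.6 − 6.8 = 7.799 mm.
The walls impose strain ε = −(7.799)/9190 = -8.4866e-04; σ = Eε = 127000 · -8.4866e-04 = -107.8 MPa.

-108 MPa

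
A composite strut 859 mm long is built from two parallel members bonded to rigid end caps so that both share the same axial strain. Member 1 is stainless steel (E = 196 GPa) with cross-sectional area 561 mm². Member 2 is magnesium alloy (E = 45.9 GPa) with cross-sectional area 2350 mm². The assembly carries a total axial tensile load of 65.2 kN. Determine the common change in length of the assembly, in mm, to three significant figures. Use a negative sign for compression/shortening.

0.257 mm

Equal strain + equilibrium ⇒ each member carries load in proportion to AE: A₁E₁ = 110000000 N, A₂E₂ = 107900000 N, ΣAE = 217800000 N.
δ = PL/ΣAE = 65200·859/217800000 = 0.2571 mm.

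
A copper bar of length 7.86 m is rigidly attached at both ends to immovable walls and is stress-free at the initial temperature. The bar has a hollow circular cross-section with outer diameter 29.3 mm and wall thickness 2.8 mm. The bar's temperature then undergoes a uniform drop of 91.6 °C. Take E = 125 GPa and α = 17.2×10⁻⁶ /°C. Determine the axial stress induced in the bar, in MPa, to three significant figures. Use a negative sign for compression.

197 MPa

Free thermal expansion αLΔT = 17.2e-6 · 7860 · -91.6 = -12.38 mm.
The walls impose strain ε = −(-12.38)/7860 = 1.5755e-03; σ = Eε = 125000 · 1.5755e-03 = 196.9 MPa.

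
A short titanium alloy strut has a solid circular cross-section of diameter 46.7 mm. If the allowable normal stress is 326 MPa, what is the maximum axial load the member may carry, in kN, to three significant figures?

558 kN

A = 1713 mm².
P_max = σ_allow · A = 326 · 1713 = 558400 N = 558.4 kN.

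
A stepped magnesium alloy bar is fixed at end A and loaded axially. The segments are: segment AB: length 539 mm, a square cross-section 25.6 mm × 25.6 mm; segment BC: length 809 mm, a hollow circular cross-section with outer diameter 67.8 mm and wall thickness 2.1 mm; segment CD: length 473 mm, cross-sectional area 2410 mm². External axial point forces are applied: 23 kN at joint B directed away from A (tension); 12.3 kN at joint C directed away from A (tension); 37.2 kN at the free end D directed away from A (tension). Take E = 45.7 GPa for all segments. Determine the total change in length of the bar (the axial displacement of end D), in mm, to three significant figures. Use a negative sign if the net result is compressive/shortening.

Internal axial forces (sectioning from the free end, tension +): N_CD = 37.2 kN, N_BC = 49.5 kN, N_AB = 72.5 kN.
A_AB = 655.4 mm².
A_BC = 433.4 mm².
δ_AB = 72500·539/(655.4·45700) = 1.305 mm
δ_BC = 49500·809/(433.4·45700) = 2.022 mm
δ_CD = 37200·473/(2410·45700) = 0.1598 mm
δ = Σδ_i = 3.486 mm.

3.49 mm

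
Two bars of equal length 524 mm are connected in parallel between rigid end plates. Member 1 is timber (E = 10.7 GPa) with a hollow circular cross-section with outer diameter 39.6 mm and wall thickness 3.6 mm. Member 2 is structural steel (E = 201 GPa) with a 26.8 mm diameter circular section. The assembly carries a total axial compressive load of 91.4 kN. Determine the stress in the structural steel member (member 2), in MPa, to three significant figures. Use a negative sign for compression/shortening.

A_1 = 407.2 mm².
A_2 = 564.1 mm².
Equal strain + equilibrium ⇒ each member carries load in proportion to AE: A₁E₁ = 4357000 N, A₂E₂ = 113400000 N, ΣAE = 117700000 N.
σ₂ = P·E₂/ΣAE = -91400·201000/117700000 = -156 MPa.

-156 MPa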